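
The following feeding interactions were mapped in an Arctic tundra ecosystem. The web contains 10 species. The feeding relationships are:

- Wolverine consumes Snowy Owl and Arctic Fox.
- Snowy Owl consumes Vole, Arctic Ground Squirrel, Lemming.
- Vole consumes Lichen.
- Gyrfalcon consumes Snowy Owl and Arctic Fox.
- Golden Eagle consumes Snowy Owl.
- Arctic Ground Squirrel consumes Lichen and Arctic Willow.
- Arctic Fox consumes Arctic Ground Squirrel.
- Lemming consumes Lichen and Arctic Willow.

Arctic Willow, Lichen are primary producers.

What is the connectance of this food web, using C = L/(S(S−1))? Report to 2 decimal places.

The web has S = 10 species and L = 14 feeding links.
C = L / (S(S−1)) = 14 / 90 = 0.1556 ≈ 0.16.

C = 0.16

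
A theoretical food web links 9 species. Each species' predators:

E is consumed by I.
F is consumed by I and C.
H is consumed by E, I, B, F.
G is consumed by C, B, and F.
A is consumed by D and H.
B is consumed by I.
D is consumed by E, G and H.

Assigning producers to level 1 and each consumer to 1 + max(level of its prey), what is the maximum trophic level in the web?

Producers (level 1): A.
A → D → H → B → I gives I level 5.
No species has a prey at level 5, so no species reaches level 6.

5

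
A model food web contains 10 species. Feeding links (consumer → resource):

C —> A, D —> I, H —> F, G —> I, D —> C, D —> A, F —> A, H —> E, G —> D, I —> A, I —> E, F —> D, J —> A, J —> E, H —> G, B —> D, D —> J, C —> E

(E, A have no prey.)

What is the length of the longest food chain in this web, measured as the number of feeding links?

4 links

One longest chain: E → C → D → F → H.
It has 5 species and 4 links.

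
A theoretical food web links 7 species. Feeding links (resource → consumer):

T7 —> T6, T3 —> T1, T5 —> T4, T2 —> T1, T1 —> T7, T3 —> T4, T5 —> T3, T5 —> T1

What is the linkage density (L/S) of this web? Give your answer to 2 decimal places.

There are L = 8 links among S = 7 species.
L/S = 8/7 = 1.1429 ≈ 1.14.

L/S = 1.14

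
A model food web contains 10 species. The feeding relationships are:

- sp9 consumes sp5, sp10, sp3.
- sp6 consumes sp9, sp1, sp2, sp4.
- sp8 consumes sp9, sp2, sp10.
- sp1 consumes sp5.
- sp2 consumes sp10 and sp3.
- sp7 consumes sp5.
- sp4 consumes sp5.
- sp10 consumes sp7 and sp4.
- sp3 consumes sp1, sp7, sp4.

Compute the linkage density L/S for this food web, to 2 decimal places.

L/S = 2.00

There are L = 20 links among S = 10 species.
L/S = 20/10 = 2.0000 ≈ 2.00.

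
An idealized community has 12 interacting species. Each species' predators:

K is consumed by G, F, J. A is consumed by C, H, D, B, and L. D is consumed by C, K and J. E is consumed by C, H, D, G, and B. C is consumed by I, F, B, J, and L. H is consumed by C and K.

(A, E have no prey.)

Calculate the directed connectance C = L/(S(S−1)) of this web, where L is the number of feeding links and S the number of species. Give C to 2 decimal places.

The web has S = 12 species and L = 23 feeding links.
C = L / (S(S−1)) = 23 / 132 = 0.1742 ≈ 0.17.

C = 0.17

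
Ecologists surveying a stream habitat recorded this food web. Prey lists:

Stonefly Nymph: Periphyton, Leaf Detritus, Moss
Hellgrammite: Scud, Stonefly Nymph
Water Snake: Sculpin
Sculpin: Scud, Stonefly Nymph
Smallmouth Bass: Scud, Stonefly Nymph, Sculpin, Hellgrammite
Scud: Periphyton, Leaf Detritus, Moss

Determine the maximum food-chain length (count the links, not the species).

One longest chain: Periphyton → Scud → Sculpin → Smallmouth Bass.
It has 4 species and 3 links.

3 links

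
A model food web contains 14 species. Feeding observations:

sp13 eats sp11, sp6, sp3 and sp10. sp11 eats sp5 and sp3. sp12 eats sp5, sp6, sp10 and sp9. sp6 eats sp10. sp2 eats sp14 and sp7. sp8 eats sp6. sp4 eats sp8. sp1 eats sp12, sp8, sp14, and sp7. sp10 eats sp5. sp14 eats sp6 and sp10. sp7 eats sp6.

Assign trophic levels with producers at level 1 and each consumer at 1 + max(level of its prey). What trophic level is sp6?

Trophic level 3

sp5 is a producer → level 1.
sp10 eats sp5 → level 2.
sp6 eats sp10 → level 3.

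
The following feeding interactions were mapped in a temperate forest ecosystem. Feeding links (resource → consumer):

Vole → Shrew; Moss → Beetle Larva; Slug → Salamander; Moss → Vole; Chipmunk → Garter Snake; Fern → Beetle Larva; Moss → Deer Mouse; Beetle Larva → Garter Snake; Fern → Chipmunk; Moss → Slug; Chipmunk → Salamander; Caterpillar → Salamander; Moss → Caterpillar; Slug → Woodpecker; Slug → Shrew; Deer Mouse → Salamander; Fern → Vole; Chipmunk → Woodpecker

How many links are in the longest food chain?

2 links

One longest chain: Moss → Vole → Shrew.
It has 3 species and 2 links.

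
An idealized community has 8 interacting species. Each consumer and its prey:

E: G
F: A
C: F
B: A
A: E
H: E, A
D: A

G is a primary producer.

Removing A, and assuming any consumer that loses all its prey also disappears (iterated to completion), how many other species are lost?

Remove A.
Round 1: B (all prey gone), F (all prey gone), D (all prey gone) → extinct.
Round 2: C (all prey gone) → extinct.
No further losses. Total secondary extinctions: 4.

4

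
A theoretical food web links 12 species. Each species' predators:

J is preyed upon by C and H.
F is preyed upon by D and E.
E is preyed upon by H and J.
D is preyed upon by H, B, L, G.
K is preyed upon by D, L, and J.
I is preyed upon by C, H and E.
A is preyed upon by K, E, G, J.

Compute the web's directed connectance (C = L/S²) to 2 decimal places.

The web has S = 12 species and L = 20 feeding links.
C = L / S² = 20 / 144 = 0.1389 ≈ 0.14.

C = 0.14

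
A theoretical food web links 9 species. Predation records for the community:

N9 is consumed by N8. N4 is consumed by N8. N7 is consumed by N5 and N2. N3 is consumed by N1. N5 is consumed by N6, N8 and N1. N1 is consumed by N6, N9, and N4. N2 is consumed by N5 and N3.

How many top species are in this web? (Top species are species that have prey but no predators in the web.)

Top species (has prey, but nothing eats it): N6, N8.
Count: 2.

2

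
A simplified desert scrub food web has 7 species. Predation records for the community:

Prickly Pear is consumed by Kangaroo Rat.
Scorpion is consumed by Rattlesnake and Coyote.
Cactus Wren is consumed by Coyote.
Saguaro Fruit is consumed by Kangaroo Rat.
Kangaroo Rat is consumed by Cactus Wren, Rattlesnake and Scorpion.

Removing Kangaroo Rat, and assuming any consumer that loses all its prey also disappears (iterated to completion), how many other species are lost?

Remove Kangaroo Rat.
Round 1: Cactus Wren (all prey gone), Scorpion (all prey gone) → extinct.
Round 2: Rattlesnake (all prey gone), Coyote (all prey gone) → extinct.
No further losses. Total secondary extinctions: 4.

4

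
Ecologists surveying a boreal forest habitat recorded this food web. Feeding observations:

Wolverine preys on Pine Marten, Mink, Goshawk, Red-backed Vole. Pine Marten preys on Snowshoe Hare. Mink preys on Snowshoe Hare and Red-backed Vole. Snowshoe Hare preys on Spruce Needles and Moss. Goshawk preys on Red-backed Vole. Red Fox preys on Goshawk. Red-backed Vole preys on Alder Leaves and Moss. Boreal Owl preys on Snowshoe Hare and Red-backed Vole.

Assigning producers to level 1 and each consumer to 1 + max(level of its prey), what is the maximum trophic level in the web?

4

Producers (level 1): Alder Leaves, Moss, Spruce Needles.
Alder Leaves → Red-backed Vole → Goshawk → Wolverine gives Wolverine level 4.
No species has a prey at level 4, so no species reaches level 5.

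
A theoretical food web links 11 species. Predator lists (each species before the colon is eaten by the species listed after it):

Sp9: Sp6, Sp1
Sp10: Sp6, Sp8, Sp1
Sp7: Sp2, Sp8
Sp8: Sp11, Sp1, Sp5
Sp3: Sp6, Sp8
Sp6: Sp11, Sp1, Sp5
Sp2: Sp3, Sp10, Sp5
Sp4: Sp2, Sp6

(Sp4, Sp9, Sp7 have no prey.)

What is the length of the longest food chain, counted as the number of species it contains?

One longest chain: Sp4 → Sp2 → Sp3 → Sp6 → Sp11.
It has 5 species and 4 links.

5 species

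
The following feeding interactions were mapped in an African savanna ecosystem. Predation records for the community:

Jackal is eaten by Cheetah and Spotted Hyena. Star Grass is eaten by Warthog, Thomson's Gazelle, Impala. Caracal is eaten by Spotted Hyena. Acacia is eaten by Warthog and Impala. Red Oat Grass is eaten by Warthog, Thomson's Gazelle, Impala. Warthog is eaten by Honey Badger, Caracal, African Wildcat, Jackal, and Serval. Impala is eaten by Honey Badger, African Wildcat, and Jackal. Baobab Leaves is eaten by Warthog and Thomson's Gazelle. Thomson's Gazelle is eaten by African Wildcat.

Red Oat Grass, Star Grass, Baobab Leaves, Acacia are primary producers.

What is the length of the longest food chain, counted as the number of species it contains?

One longest chain: Red Oat Grass → Warthog → Jackal → Spotted Hyena.
It has 4 species and 3 links.

4 species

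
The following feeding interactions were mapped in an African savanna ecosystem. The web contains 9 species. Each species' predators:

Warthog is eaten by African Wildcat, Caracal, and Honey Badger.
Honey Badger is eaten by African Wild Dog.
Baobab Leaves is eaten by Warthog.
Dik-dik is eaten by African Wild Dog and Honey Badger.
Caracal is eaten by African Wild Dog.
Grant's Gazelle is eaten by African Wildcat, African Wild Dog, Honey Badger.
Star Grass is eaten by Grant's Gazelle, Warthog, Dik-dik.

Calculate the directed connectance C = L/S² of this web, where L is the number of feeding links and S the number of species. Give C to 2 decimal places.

The web has S = 9 species and L = 14 feeding links.
C = L / S² = 14 / 81 = 0.1728 ≈ 0.17.

C = 0.17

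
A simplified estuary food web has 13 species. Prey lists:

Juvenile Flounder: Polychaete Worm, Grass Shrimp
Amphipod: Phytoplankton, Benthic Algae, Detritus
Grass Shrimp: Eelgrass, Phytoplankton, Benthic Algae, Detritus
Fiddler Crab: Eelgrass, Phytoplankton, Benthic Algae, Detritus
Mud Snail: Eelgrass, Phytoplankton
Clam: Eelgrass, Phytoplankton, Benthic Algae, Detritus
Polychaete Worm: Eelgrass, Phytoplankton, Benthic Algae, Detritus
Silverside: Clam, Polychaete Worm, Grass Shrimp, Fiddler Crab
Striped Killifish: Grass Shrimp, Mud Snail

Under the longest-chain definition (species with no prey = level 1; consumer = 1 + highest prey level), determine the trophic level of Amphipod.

Trophic level 2

Phytoplankton has no prey (basal) → level 1.
Amphipod eats Phytoplankton (level 1); other prey at levels: Benthic Algae 1, Detritus 1 → level 2.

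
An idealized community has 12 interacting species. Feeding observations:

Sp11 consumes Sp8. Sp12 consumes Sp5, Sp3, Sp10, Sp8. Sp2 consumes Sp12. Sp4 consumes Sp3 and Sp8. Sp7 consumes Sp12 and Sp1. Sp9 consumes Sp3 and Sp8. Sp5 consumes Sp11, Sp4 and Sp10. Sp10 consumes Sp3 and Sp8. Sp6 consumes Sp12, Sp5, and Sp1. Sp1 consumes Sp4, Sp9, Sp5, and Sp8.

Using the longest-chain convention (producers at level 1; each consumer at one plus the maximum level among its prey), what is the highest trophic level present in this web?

Producers (level 1): Sp8, Sp3.
Sp8 → Sp11 → Sp5 → Sp12 → Sp2 gives Sp2 level 5.
No species has a prey at level 5, so no species reaches level 6.

5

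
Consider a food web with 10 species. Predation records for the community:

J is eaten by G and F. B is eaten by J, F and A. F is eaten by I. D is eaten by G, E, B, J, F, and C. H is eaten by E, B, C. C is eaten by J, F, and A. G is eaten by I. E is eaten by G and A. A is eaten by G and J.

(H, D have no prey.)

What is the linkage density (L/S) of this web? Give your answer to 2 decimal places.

There are L = 23 links among S = 10 species.
L/S = 23/10 = 2.3000 ≈ 2.30.

L/S = 2.30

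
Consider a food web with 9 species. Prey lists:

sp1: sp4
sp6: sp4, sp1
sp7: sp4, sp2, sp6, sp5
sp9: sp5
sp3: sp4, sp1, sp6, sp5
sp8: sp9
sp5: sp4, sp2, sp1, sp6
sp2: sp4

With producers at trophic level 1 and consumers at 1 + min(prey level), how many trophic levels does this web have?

4

Producers (level 1): sp4.
Following each consumer down to its lowest-level prey: sp4 → sp5 → sp9 → sp8 (levels 1 through 4).
All prey of sp8 (sp9 3) are at level 3 or above, so sp8 is at level 1 + 3 = 4.
Every consumer has at least one prey at level 3 or below, so none exceeds level 4.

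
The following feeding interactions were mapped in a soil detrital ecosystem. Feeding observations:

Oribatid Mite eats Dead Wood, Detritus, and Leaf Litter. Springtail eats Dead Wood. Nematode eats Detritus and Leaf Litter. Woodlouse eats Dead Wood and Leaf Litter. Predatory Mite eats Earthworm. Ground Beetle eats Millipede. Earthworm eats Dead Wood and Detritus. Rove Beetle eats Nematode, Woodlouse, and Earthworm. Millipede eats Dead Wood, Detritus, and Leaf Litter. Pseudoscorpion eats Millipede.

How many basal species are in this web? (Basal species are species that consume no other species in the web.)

3

Basal species (no prey listed): Detritus, Dead Wood, Leaf Litter.
Count: 3.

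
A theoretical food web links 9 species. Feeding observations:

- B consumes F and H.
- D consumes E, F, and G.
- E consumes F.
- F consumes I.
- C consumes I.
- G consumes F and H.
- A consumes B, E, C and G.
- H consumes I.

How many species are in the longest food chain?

4 species

One longest chain: I → F → E → A.
It has 4 species and 3 links.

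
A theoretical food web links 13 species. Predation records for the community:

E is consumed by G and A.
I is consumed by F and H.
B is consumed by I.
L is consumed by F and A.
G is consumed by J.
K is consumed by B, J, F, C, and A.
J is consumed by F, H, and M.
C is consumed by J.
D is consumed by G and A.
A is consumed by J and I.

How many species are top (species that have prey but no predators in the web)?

3

Top species (has prey, but nothing eats it): H, M, F.
Count: 3.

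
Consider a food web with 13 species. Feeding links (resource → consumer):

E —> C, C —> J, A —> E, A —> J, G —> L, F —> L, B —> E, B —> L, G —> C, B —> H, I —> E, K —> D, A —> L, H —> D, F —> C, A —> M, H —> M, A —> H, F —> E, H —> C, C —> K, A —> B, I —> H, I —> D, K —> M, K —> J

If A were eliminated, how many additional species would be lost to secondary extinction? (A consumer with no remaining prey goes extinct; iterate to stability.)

1

Remove A.
Round 1: B (all prey gone) → extinct.
No further losses. Total secondary extinctions: 1.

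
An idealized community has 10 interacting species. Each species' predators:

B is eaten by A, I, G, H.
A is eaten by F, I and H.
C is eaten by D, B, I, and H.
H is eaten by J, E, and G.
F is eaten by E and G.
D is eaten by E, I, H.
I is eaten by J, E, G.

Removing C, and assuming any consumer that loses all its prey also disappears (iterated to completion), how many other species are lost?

Remove C.
Round 1: B (all prey gone), D (all prey gone) → extinct.
Round 2: A (all prey gone) → extinct.
Round 3: H (all prey gone), I (all prey gone), F (all prey gone) → extinct.
Round 4: E (all prey gone), G (all prey gone), J (all prey gone) → extinct.
No further losses. Total secondary extinctions: 9.

9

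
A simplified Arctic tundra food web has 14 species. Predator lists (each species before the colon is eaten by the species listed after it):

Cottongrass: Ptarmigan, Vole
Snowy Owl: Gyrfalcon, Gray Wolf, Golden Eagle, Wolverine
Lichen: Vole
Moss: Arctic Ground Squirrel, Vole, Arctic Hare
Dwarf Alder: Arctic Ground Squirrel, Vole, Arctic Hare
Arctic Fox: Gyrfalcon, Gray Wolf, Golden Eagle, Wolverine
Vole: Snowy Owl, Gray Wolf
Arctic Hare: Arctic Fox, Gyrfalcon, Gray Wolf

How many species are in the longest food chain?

4 species

One longest chain: Dwarf Alder → Arctic Hare → Arctic Fox → Gyrfalcon.
It has 4 species and 3 links.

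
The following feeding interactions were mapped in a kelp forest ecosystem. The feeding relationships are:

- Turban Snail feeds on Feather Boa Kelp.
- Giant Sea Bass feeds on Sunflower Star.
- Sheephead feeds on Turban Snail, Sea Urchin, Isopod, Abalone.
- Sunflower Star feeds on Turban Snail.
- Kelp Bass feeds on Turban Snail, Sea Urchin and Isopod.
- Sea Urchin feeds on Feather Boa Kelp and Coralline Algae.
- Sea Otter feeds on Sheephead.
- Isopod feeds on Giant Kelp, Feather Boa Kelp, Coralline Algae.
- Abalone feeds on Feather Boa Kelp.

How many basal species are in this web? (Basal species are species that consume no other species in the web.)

Basal species (no prey listed): Coralline Algae, Feather Boa Kelp, Giant Kelp.
Count: 3.

3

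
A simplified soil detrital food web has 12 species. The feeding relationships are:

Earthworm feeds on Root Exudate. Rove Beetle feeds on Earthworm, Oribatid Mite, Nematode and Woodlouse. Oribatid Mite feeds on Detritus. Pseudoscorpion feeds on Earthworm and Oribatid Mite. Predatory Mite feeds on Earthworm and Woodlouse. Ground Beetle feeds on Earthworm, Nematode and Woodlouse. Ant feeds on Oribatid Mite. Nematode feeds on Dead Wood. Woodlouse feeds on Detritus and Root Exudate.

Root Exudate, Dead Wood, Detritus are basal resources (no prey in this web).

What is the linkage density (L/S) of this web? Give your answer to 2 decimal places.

L/S = 1.42

There are L = 17 links among S = 12 species.
L/S = 17/12 = 1.4167 ≈ 1.42.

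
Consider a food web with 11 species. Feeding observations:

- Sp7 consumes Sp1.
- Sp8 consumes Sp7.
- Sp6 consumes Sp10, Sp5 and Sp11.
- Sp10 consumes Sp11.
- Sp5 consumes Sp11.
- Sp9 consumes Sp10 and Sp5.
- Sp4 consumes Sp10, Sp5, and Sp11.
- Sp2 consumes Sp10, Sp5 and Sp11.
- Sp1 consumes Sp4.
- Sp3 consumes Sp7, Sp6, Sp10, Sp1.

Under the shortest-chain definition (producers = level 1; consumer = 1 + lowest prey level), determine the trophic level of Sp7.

Trophic level 4

Sp11 is a producer → level 1.
Sp4 eats Sp11 → level 2.
Sp1 eats Sp4 → level 3.
Sp7 eats Sp1 → level 4.
No prey of Sp7 is below level 3, so 4 is the minimum.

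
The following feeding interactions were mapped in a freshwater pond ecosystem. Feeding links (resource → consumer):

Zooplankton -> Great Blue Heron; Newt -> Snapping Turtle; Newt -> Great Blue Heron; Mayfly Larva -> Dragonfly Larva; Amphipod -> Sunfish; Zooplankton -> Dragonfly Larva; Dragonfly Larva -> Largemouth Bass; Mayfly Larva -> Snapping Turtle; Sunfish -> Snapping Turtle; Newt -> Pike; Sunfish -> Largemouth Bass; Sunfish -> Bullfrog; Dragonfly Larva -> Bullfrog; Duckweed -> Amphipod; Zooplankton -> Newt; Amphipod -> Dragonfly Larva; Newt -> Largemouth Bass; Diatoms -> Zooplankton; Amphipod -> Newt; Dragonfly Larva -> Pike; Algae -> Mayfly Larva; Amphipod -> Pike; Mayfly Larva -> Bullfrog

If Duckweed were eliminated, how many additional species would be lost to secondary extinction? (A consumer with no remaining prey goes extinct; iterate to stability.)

2

Remove Duckweed.
Round 1: Amphipod (all prey gone) → extinct.
Round 2: Sunfish (all prey gone) → extinct.
No further losses. Total secondary extinctions: 2.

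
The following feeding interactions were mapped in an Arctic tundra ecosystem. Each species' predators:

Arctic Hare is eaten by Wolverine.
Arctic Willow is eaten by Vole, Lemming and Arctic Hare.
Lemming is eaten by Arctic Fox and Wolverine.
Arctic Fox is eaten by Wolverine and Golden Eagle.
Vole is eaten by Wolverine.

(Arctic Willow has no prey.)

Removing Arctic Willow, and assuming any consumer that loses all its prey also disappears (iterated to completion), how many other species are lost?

6

Remove Arctic Willow.
Round 1: Vole (all prey gone), Arctic Hare (all prey gone), Lemming (all prey gone) → extinct.
Round 2: Arctic Fox (all prey gone) → extinct.
Round 3: Wolverine (all prey gone), Golden Eagle (all prey gone) → extinct.
No further losses. Total secondary extinctions: 6.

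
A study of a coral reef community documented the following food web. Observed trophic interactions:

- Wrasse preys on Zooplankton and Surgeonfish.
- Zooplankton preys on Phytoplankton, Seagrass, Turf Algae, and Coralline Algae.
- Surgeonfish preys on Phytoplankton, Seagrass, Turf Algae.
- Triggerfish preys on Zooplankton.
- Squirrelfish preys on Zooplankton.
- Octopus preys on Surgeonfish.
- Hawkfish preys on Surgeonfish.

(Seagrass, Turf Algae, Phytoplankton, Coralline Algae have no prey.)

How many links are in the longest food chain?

One longest chain: Seagrass → Surgeonfish → Octopus.
It has 3 species and 2 links.

2 links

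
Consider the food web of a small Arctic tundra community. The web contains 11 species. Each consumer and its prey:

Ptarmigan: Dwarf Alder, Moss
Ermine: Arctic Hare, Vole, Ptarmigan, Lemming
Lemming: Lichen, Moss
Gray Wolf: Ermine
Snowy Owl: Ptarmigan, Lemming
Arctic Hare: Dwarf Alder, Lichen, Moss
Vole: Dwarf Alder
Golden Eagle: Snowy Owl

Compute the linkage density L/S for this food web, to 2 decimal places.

L/S = 1.45

There are L = 16 links among S = 11 species.
L/S = 16/11 = 1.4545 ≈ 1.45.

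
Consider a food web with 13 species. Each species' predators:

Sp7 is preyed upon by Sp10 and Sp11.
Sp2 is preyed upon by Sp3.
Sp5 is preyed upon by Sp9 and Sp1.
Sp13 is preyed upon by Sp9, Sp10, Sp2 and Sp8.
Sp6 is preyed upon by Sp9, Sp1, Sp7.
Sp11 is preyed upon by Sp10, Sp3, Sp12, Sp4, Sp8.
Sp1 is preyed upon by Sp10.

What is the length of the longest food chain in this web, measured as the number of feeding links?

One longest chain: Sp6 → Sp7 → Sp11 → Sp10.
It has 4 species and 3 links.

3 links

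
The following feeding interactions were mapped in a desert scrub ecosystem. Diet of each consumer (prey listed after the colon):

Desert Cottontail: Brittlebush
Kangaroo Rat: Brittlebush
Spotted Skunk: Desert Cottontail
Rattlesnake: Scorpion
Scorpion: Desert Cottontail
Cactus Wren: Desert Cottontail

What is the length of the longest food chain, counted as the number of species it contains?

One longest chain: Brittlebush → Desert Cottontail → Scorpion → Rattlesnake.
It has 4 species and 3 links.

4 species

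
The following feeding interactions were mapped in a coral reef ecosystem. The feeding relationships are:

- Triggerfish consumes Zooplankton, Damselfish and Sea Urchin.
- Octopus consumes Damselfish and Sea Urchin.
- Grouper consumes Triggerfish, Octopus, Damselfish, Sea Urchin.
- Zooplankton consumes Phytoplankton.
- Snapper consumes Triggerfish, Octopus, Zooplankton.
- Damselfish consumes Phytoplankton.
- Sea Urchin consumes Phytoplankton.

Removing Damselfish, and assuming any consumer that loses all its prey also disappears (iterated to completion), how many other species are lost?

0

Remove Damselfish.
Every predator of it retains at least one other prey: Octopus still has Sea Urchin; Triggerfish still has Sea Urchin, Zooplankton; Grouper still has Sea Urchin, Octopus, Triggerfish.
No consumer loses all prey, so no secondary extinctions occur.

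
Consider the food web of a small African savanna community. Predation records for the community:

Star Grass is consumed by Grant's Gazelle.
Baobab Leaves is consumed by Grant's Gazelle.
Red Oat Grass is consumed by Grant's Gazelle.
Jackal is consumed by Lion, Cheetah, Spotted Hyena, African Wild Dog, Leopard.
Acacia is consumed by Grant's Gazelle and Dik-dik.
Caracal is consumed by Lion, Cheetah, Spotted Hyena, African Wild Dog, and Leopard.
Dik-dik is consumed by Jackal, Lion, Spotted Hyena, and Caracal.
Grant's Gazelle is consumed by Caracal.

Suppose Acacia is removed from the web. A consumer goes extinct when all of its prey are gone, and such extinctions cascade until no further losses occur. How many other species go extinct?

Remove Acacia.
Round 1: Dik-dik (all prey gone) → extinct.
Round 2: Jackal (all prey gone) → extinct.
No further losses. Total secondary extinctions: 2.

2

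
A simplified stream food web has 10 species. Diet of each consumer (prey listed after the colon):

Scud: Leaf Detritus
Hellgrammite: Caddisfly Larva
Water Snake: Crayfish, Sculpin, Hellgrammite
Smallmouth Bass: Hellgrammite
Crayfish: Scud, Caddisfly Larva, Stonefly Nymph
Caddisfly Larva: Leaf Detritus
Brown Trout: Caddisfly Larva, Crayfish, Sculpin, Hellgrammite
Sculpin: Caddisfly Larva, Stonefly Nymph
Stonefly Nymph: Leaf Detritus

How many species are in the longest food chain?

4 species

One longest chain: Leaf Detritus → Caddisfly Larva → Hellgrammite → Smallmouth Bass.
It has 4 species and 3 links.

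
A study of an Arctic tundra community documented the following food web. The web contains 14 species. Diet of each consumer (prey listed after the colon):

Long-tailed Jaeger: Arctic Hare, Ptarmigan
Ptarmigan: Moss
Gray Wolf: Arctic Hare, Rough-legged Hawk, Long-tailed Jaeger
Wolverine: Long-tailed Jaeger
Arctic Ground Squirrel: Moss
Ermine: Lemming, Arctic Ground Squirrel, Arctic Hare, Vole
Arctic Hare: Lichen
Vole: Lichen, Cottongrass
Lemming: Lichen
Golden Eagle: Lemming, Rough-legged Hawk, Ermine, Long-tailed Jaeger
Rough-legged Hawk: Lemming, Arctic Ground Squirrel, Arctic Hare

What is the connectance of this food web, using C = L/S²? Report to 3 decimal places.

The web has S = 14 species and L = 23 feeding links.
C = L / S² = 23 / 196 = 0.1173 ≈ 0.117.

C = 0.117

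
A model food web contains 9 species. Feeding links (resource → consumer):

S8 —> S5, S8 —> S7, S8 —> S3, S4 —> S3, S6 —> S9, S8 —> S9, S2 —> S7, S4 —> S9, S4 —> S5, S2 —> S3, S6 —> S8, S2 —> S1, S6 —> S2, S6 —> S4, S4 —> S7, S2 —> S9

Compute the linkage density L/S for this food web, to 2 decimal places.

There are L = 16 links among S = 9 species.
L/S = 16/9 = 1.7778 ≈ 1.78.

L/S = 1.78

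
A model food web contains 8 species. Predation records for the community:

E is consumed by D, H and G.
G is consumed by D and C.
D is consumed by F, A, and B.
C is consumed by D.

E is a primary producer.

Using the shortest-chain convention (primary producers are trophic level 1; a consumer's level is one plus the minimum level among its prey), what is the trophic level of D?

E is a producer → level 1.
D eats E → level 2.

Trophic level 2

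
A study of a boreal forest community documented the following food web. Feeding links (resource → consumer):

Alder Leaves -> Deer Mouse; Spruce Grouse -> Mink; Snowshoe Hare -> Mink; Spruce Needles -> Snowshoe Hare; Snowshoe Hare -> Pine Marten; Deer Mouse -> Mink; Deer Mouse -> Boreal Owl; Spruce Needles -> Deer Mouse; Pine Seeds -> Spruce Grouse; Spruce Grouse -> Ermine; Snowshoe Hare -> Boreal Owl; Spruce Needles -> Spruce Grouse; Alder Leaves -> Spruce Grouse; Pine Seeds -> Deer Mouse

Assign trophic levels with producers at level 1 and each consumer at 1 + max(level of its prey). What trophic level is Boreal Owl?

Spruce Needles is a producer → level 1.
Deer Mouse eats Spruce Needles (level 1); other prey at levels: Pine Seeds 1, Alder Leaves 1 → level 2.
Boreal Owl eats Deer Mouse (level 2); other prey at levels: Snowshoe Hare 2 → level 3.

Trophic level 3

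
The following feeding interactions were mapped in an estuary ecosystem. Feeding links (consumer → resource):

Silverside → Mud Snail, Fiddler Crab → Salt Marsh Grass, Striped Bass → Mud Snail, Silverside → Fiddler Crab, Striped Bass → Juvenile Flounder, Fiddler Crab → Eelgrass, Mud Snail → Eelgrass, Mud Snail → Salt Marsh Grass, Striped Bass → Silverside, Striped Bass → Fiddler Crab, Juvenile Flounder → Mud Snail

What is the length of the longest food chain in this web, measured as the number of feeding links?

One longest chain: Eelgrass → Mud Snail → Juvenile Flounder → Striped Bass.
It has 4 species and 3 links.

3 links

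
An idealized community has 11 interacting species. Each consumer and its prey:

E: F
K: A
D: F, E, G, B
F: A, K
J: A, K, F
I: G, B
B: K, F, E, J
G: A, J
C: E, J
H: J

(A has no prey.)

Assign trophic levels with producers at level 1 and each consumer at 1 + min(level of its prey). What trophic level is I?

Trophic level 3

A is a producer → level 1.
G eats A → level 2.
I eats G → level 3.
No prey of I is below level 2, so 3 is the minimum.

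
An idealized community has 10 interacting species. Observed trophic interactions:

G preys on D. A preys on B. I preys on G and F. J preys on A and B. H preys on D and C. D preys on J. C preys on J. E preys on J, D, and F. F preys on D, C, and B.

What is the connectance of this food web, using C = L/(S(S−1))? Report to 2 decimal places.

The web has S = 10 species and L = 16 feeding links.
C = L / (S(S−1)) = 16 / 90 = 0.1778 ≈ 0.18.

C = 0.18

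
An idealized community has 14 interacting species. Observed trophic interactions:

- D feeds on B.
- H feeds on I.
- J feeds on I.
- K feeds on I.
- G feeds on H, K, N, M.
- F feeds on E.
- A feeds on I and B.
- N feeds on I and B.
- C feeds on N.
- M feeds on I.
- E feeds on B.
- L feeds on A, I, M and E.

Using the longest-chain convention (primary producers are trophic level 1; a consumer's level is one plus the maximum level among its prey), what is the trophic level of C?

Trophic level 3

I is a producer → level 1.
N eats I (level 1); other prey at levels: B 1 → level 2.
C eats N → level 3.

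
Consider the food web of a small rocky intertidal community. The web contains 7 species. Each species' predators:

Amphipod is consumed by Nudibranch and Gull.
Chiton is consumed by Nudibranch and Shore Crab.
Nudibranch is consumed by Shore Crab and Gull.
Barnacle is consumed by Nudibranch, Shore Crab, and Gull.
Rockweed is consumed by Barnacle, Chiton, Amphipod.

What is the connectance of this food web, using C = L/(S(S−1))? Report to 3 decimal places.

The web has S = 7 species and L = 12 feeding links.
C = L / (S(S−1)) = 12 / 42 = 0.2857 ≈ 0.286.

C = 0.286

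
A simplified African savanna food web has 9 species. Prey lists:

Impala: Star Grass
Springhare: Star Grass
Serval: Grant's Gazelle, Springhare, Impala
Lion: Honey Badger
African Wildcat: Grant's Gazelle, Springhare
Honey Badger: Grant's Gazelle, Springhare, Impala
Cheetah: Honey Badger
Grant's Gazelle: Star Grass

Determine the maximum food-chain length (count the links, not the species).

3 links

One longest chain: Star Grass → Grant's Gazelle → Honey Badger → Cheetah.
It has 4 species and 3 links.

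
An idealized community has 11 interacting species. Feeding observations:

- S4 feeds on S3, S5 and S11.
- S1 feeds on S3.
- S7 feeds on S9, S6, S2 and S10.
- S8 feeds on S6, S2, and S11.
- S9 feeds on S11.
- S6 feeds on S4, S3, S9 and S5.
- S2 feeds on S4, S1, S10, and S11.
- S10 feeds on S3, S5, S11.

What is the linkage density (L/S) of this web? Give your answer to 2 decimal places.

L/S = 2.09

There are L = 23 links among S = 11 species.
L/S = 23/11 = 2.0909 ≈ 2.09.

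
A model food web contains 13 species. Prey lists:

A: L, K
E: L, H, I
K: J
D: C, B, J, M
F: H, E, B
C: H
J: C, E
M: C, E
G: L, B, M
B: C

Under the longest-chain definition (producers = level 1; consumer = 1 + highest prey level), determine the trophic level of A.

Trophic level 5

H is a producer → level 1.
C eats H → level 2.
J eats C (level 2); other prey at levels: E 2 → level 3.
K eats J → level 4.
A eats K (level 4); other prey at levels: L 1 → level 5.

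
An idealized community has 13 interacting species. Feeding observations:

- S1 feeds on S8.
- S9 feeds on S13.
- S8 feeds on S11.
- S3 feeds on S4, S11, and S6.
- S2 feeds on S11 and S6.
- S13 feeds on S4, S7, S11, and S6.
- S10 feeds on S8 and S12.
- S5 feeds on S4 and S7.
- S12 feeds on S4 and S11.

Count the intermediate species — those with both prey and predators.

3

Intermediate species (has both prey and predators): S8, S13, S12.
Count: 3.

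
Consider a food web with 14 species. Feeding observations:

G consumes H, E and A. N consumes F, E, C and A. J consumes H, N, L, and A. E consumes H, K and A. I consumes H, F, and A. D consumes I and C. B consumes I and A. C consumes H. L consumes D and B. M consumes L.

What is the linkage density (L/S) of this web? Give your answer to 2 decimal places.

There are L = 25 links among S = 14 species.
L/S = 25/14 = 1.7857 ≈ 1.79.

L/S = 1.79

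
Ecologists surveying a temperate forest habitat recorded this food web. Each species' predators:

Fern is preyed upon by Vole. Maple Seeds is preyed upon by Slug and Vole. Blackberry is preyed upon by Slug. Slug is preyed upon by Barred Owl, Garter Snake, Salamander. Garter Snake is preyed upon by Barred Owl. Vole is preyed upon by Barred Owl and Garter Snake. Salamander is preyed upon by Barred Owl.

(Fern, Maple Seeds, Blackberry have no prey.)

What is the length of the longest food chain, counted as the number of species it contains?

4 species

One longest chain: Maple Seeds → Slug → Salamander → Barred Owl.
It has 4 species and 3 links.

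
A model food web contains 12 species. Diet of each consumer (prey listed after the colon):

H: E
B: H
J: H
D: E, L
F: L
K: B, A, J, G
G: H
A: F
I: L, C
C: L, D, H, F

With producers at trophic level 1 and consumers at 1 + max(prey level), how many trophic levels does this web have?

Producers (level 1): E, L.
E → D → C → I gives I level 4.
No species has a prey at level 4, so no species reaches level 5.

4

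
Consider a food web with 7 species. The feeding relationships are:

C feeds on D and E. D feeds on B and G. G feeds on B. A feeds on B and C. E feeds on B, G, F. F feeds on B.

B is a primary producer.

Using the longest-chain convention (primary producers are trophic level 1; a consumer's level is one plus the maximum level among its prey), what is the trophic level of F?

Trophic level 2

B is a producer → level 1.
F eats B → level 2.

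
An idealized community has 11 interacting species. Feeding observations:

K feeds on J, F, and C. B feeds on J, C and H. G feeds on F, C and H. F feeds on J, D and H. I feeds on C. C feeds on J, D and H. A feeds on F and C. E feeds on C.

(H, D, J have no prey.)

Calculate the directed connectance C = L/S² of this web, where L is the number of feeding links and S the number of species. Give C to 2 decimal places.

C = 0.16

The web has S = 11 species and L = 19 feeding links.
C = L / S² = 19 / 121 = 0.1570 ≈ 0.16.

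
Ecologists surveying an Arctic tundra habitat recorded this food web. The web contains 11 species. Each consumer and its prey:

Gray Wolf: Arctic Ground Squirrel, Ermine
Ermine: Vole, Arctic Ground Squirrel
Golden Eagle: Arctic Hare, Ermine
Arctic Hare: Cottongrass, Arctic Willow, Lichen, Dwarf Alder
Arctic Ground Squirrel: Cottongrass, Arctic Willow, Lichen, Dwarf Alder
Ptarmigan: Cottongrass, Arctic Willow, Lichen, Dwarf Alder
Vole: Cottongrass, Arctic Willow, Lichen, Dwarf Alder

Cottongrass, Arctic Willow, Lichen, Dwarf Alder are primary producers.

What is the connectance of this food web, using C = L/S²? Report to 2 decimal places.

The web has S = 11 species and L = 22 feeding links.
C = L / S² = 22 / 121 = 0.1818 ≈ 0.18.

C = 0.18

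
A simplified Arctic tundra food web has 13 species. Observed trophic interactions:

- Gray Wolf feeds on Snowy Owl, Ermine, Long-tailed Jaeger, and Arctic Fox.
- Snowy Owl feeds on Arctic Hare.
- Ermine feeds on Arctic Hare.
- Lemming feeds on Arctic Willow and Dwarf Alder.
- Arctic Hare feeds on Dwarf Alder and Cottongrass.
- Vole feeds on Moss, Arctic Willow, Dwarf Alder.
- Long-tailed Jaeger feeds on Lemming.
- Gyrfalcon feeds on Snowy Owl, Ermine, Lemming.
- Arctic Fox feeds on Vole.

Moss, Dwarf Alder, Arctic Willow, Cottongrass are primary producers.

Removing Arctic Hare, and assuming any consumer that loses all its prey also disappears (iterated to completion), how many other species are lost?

Remove Arctic Hare.
Round 1: Ermine (all prey gone), Snowy Owl (all prey gone) → extinct.
No further losses. Total secondary extinctions: 2.

2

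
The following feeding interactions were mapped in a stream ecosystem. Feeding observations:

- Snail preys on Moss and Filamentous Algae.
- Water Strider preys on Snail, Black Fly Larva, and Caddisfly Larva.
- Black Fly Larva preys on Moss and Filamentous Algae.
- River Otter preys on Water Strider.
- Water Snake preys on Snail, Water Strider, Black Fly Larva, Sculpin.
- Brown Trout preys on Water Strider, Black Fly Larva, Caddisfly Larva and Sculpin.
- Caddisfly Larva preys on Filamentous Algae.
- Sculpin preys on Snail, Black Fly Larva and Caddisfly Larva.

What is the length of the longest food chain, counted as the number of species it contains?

4 species

One longest chain: Filamentous Algae → Caddisfly Larva → Water Strider → Water Snake.
It has 4 species and 3 links.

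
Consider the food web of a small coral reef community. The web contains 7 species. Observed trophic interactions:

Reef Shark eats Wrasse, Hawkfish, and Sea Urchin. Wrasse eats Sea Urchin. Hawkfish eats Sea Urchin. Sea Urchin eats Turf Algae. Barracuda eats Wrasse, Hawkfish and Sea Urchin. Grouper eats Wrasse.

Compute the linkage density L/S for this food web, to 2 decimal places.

L/S = 1.43

There are L = 10 links among S = 7 species.
L/S = 10/7 = 1.4286 ≈ 1.43.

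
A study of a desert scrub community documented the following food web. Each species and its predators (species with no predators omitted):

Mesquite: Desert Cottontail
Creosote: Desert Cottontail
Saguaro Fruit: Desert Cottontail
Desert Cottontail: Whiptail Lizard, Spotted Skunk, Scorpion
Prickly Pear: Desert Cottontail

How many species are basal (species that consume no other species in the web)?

Basal species (no prey listed): Prickly Pear, Saguaro Fruit, Creosote, Mesquite.
Count: 4.

4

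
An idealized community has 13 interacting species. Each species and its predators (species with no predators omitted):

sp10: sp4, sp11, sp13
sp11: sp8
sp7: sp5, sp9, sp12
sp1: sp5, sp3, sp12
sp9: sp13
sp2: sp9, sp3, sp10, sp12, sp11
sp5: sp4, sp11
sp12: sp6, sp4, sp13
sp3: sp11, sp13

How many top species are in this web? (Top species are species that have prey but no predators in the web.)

Top species (has prey, but nothing eats it): sp6, sp4, sp13, sp8.
Count: 4.

4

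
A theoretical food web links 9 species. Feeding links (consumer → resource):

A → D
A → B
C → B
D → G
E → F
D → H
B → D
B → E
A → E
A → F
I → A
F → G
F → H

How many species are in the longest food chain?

6 species

One longest chain: G → F → E → B → A → I.
It has 6 species and 5 links.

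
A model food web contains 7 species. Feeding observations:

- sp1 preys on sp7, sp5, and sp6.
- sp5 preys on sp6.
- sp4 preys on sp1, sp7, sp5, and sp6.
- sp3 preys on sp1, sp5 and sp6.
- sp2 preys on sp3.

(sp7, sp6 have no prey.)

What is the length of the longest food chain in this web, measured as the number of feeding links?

One longest chain: sp6 → sp5 → sp1 → sp3 → sp2.
It has 5 species and 4 links.

4 links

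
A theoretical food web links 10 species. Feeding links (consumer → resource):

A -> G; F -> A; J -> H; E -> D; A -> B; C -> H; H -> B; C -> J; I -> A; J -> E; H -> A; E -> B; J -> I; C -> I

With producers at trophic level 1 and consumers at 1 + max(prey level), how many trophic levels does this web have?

Producers (level 1): D, B, G.
B → A → H → J → C gives C level 5.
No species has a prey at level 5, so no species reaches level 6.

5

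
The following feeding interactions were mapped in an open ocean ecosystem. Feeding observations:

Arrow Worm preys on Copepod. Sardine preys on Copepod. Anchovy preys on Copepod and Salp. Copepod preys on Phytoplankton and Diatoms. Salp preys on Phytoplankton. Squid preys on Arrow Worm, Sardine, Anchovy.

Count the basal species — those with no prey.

Basal species (no prey listed): Phytoplankton, Diatoms.
Count: 2.

2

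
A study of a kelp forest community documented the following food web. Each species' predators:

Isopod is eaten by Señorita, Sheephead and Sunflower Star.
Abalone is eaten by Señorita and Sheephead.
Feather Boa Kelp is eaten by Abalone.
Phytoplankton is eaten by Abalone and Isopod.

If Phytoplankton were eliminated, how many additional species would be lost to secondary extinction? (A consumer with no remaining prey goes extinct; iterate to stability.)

2

Remove Phytoplankton.
Round 1: Isopod (all prey gone) → extinct.
Round 2: Sunflower Star (all prey gone) → extinct.
No further losses. Total secondary extinctions: 2.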